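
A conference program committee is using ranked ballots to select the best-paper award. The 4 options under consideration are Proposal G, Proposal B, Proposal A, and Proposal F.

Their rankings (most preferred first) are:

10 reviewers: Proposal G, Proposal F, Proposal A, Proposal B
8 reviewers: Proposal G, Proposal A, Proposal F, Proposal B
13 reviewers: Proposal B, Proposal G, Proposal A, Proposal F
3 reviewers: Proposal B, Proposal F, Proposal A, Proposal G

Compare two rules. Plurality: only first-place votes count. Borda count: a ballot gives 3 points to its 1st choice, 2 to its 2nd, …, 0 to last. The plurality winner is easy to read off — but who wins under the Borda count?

Plurality first-place counts: Proposal G 18, Proposal B 16, Proposal A 0, Proposal F 0 → Proposal G.
Borda totals: Proposal G 80, Proposal B 48, Proposal A 42, Proposal F 34 → Proposal G.

Proposal G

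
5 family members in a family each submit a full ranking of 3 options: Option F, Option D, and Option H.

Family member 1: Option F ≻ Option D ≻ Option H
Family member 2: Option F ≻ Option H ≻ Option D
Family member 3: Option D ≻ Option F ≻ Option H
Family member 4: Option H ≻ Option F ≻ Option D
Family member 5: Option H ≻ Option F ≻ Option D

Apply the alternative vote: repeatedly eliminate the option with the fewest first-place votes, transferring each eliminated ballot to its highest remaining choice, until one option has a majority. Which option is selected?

Option F

Round 1: Option F 2, Option H 2, Option D 1. Option D has the fewest and is eliminated.
Round 2: Option F 3, Option H 2. Option F has a majority.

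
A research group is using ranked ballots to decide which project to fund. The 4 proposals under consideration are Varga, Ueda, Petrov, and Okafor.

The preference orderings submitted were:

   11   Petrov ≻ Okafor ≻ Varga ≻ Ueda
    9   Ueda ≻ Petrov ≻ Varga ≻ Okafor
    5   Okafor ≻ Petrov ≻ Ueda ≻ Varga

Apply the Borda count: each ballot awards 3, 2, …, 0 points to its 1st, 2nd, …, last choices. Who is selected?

Petrov

Borda scores:
  Varga: 11·1 + 9·1 + 5·0 = 20
  Ueda: 11·0 + 9·3 + 5·1 = 32
  Petrov: 11·3 + 9·2 + 5·2 = 61
  Okafor: 11·2 + 9·0 + 5·3 = 37
Petrov has the highest total.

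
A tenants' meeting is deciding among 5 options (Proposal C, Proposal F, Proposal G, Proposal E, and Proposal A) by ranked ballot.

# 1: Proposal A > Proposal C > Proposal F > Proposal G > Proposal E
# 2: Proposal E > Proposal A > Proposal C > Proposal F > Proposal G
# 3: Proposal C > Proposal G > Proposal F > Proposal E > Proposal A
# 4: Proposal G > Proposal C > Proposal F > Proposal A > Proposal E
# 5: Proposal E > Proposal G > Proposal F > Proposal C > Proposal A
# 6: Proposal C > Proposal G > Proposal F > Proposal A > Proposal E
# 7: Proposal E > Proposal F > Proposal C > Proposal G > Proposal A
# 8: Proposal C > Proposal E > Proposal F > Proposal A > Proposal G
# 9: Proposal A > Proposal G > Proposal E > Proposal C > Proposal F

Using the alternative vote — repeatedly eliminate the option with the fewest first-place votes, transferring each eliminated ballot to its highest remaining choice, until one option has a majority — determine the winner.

Round 1: Proposal C 3, Proposal E 3, Proposal A 2, Proposal G 1, Proposal F 0. Proposal F has the fewest and is eliminated.
Round 2: Proposal C 3, Proposal E 3, Proposal A 2, Proposal G 1. Proposal G has the fewest and is eliminated.
Round 3: Proposal C 4, Proposal E 3, Proposal A 2. Proposal A has the fewest and is eliminated.
Round 4: Proposal C 5, Proposal E 4. Proposal C has a majority.

Proposal C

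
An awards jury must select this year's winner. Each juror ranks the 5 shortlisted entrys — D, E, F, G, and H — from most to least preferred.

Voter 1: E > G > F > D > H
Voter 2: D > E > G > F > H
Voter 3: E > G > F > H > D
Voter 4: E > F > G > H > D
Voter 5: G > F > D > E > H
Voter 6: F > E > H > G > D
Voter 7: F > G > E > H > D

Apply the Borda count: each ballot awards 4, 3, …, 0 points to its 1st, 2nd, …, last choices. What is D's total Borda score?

Borda scores:
  D: 1 + 4 + 0 + 0 + 2 + 0 + 0 = 7
  E: 4 + 3 + 4 + 4 + 1 + 3 + 2 = 21
  F: 2 + 1 + 2 + 3 + 3 + 4 + 4 = 19
  G: 3 + 2 + 3 + 2 + 4 + 1 + 3 = 18
  H: 0 + 0 + 1 + 1 + 0 + 2 + 1 = 5

7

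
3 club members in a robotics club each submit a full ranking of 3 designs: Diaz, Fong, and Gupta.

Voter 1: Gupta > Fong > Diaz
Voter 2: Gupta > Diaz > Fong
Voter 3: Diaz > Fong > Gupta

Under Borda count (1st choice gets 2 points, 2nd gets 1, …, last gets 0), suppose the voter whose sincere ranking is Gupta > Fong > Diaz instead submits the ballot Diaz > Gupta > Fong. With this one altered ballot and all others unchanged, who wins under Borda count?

Diaz

Borda totals with the altered ballot: Diaz 5, Fong 1, Gupta 3.
The switch changes the winner from Gupta to Diaz.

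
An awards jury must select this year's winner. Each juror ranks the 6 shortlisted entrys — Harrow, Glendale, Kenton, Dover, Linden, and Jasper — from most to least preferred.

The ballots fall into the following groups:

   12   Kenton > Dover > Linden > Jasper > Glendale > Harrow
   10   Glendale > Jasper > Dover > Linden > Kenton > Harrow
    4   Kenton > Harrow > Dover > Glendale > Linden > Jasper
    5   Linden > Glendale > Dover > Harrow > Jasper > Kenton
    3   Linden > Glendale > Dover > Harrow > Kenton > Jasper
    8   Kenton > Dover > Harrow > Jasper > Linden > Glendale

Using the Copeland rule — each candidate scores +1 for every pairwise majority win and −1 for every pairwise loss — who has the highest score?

Pairwise results:
  Harrow vs Glendale: Glendale wins 30–12.
  Harrow vs Kenton: Kenton wins 34–8.
  Harrow vs Dover: Dover wins 38–4.
  Harrow vs Linden: Linden wins 30–12.
  Harrow vs Jasper: Jasper wins 22–20.
  Glendale vs Kenton: Kenton wins 24–18.
  Glendale vs Dover: Dover wins 24–18.
  Glendale vs Linden: Linden wins 28–14.
  Glendale vs Jasper: Glendale wins 22–20.
  Kenton vs Dover: Kenton wins 24–18.
  Kenton vs Linden: Kenton wins 24–18.
  Kenton vs Jasper: Kenton wins 27–15.
  Dover vs Linden: Dover wins 34–8.
  Dover vs Jasper: Dover wins 32–10.
  Linden vs Jasper: Linden wins 24–18.
Copeland scores (wins − losses):
  Harrow: 0 − 5 = -5
  Glendale: 2 − 3 = -1
  Kenton: 5 − 0 = 5
  Dover: 4 − 1 = 3
  Linden: 3 − 2 = 1
  Jasper: 1 − 4 = -3
Kenton has the best Copeland score.

Kenton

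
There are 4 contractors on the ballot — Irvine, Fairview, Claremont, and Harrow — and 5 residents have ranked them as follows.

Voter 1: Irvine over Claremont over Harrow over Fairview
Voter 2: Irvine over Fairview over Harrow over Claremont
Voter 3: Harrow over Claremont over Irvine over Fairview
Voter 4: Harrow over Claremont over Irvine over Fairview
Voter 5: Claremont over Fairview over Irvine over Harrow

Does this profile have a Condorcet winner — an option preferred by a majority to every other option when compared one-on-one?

No

Head-to-head results (5 voters total):
Irvine vs Fairview: Irvine wins 4–1.
Irvine vs Claremont: Claremont wins 3–2.
Irvine vs Harrow: Irvine wins 3–2.
Fairview vs Claremont: Claremont wins 4–1.
Fairview vs Harrow: Harrow wins 3–2.
Claremont vs Harrow: Harrow wins 3–2.
No candidate beats all others: Irvine beats Harrow beats Claremont beats Irvine, a majority cycle.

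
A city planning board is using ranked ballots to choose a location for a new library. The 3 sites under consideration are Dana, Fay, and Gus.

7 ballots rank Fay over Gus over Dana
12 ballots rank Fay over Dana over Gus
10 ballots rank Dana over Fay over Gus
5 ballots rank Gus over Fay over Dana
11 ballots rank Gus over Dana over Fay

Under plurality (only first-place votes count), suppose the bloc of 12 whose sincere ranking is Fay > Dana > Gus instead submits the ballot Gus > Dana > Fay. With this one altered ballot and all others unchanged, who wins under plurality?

Gus

First-place totals with the altered ballot: Dana 10, Fay 7, Gus 28.
The switch changes the winner from Fay to Gus.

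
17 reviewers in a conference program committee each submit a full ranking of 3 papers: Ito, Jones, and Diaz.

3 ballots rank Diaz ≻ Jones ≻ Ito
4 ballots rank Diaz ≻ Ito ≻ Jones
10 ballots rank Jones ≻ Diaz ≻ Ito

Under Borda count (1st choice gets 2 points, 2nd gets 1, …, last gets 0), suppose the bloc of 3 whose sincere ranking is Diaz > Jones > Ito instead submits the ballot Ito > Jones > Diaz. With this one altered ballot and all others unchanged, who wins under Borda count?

Borda totals with the altered ballot: Ito 10, Jones 23, Diaz 18.
The switch changes the winner from Diaz to Jones.

Jones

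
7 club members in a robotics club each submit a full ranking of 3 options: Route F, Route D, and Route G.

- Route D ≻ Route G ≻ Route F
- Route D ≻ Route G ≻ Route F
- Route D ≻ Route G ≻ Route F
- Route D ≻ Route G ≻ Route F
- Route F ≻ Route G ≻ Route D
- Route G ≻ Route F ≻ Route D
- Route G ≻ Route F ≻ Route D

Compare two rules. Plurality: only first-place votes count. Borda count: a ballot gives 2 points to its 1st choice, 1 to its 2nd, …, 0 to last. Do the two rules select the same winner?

No

Plurality first-place counts: Route F 1, Route D 4, Route G 2 → Route D.
Borda totals: Route F 4, Route D 8, Route G 9 → Route G.
The two rules disagree: plurality picks Route D, Borda picks Route G.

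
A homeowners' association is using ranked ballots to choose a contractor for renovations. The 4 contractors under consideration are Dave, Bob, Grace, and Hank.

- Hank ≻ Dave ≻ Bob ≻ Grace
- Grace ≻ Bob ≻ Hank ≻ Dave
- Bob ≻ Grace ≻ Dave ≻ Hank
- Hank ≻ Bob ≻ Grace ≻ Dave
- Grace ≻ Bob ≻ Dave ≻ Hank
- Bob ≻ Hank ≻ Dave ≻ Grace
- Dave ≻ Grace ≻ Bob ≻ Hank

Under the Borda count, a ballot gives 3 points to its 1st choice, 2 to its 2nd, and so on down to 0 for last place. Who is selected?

Bob

Borda scores:
  Dave: 2 + 0 + 1 + 0 + 1 + 1 + 3 = 8
  Bob: 1 + 2 + 3 + 2 + 2 + 3 + 1 = 14
  Grace: 0 + 3 + 2 + 1 + 3 + 0 + 2 = 11
  Hank: 3 + 1 + 0 + 3 + 0 + 2 + 0 = 9
Bob has the highest total.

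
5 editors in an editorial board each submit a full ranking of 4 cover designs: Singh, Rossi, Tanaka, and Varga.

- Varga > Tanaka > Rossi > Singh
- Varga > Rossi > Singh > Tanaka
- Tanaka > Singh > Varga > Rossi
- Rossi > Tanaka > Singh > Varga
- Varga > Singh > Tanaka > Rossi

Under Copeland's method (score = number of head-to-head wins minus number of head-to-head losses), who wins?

Pairwise results:
  Singh vs Rossi: Rossi wins 3–2.
  Singh vs Tanaka: Tanaka wins 3–2.
  Singh vs Varga: Varga wins 3–2.
  Rossi vs Tanaka: Tanaka wins 3–2.
  Rossi vs Varga: Varga wins 4–1.
  Tanaka vs Varga: Varga wins 3–2.
Copeland scores (wins − losses):
  Singh: 0 − 3 = -3
  Rossi: 1 − 2 = -1
  Tanaka: 2 − 1 = 1
  Varga: 3 − 0 = 3
Varga has the best Copeland score.

Varga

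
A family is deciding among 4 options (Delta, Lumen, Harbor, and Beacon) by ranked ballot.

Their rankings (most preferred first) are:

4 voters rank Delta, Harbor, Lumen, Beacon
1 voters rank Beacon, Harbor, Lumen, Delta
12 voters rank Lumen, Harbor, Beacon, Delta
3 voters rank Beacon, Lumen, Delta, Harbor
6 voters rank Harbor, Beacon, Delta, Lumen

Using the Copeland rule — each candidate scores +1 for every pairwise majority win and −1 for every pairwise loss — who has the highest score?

Pairwise results:
  Delta vs Lumen: Lumen wins 16–10.
  Delta vs Harbor: Harbor wins 19–7.
  Delta vs Beacon: Beacon wins 22–4.
  Lumen vs Harbor: Lumen wins 15–11.
  Lumen vs Beacon: Lumen wins 16–10.
  Harbor vs Beacon: Harbor wins 22–4.
Copeland scores (wins − losses):
  Delta: 0 − 3 = -3
  Lumen: 3 − 0 = 3
  Harbor: 2 − 1 = 1
  Beacon: 1 − 2 = -1
Lumen has the best Copeland score.

Lumen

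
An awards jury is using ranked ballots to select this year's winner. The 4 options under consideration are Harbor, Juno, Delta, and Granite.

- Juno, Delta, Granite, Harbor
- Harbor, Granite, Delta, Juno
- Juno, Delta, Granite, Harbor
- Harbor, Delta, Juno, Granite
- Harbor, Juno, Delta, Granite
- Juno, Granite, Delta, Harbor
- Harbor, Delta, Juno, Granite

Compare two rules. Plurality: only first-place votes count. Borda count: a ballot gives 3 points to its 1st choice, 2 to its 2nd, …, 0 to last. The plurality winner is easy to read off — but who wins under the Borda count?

Plurality first-place counts: Harbor 4, Juno 3, Delta 0, Granite 0 → Harbor.
Borda totals: Harbor 12, Juno 13, Delta 11, Granite 6 → Juno.

Juno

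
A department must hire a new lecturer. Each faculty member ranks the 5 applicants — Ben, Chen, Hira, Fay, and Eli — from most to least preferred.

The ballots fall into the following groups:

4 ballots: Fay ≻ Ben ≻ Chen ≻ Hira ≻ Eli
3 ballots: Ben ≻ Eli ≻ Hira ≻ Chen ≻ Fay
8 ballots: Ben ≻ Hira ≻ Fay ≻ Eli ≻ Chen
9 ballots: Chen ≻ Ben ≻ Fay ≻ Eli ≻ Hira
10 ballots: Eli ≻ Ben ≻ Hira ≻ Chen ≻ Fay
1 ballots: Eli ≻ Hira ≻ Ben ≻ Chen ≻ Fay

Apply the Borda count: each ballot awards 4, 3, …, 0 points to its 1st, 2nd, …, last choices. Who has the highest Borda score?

Borda scores:
  Ben: 4·3 + 3·4 + 8·4 + 9·3 + 10·3 + 2 = 115
  Chen: 4·2 + 3·1 + 8·0 + 9·4 + 10·1 + 1 = 58
  Hira: 4·1 + 3·2 + 8·3 + 9·0 + 10·2 + 3 = 57
  Fay: 4·4 + 3·0 + 8·2 + 9·2 + 10·0 + 0 = 50
  Eli: 4·0 + 3·3 + 8·1 + 9·1 + 10·4 + 4 = 70
Ben has the highest total.

Ben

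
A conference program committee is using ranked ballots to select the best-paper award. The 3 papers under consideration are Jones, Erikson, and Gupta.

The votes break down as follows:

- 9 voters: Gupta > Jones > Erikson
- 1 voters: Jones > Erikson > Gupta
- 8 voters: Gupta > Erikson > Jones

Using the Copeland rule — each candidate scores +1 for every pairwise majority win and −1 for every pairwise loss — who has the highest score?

Gupta

Pairwise results:
  Jones vs Erikson: Jones wins 10–8.
  Jones vs Gupta: Gupta wins 17–1.
  Erikson vs Gupta: Gupta wins 17–1.
Copeland scores (wins − losses):
  Jones: 1 − 1 = 0
  Erikson: 0 − 2 = -2
  Gupta: 2 − 0 = 2
Gupta has the best Copeland score.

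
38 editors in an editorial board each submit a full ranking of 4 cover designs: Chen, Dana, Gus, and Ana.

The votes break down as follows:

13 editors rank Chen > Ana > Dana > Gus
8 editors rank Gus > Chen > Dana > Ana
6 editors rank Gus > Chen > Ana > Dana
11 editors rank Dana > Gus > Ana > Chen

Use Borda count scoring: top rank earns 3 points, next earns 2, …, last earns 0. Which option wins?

Chen

Borda scores:
  Chen: 13·3 + 8·2 + 6·2 + 11·0 = 67
  Dana: 13·1 + 8·1 + 6·0 + 11·3 = 54
  Gus: 13·0 + 8·3 + 6·3 + 11·2 = 64
  Ana: 13·2 + 8·0 + 6·1 + 11·1 = 43
Chen has the highest total.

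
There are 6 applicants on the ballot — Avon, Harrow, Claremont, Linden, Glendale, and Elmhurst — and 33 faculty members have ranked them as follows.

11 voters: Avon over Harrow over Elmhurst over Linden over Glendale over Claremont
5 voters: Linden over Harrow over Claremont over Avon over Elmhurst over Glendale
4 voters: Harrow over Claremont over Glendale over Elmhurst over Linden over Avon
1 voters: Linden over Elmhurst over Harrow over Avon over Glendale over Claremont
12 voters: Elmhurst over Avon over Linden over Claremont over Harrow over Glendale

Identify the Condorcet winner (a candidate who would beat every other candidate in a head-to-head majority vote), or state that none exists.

There is no Condorcet winner

Head-to-head results (33 voters total):
Avon vs Harrow: Avon wins 23–10.
Avon vs Claremont: Avon wins 24–9.
Avon vs Linden: Avon wins 23–10.
Avon vs Glendale: Avon wins 29–4.
Avon vs Elmhurst: Elmhurst wins 17–16.
Harrow vs Claremont: Harrow wins 21–12.
Harrow vs Linden: Linden wins 18–15.
Harrow vs Glendale: Harrow wins 33–0.
Harrow vs Elmhurst: Harrow wins 20–13.
Claremont vs Linden: Linden wins 29–4.
Claremont vs Glendale: Claremont wins 21–12.
Claremont vs Elmhurst: Elmhurst wins 24–9.
Linden vs Glendale: Linden wins 29–4.
Linden vs Elmhurst: Elmhurst wins 27–6.
Glendale vs Elmhurst: Elmhurst wins 29–4.
No candidate beats all others: Avon beats Harrow beats Elmhurst beats Avon, a majority cycle.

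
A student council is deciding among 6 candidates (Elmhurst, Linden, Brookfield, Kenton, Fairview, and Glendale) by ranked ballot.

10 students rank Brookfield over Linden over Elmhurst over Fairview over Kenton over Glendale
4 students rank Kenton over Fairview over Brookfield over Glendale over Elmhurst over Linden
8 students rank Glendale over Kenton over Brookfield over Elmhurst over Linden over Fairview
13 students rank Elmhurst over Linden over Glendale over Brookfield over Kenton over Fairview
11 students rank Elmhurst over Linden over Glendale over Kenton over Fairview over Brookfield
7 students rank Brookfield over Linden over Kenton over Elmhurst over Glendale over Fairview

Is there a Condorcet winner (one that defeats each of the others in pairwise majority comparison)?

No

Head-to-head results (53 voters total):
Elmhurst vs Linden: Elmhurst wins 36–17.
Elmhurst vs Brookfield: Brookfield wins 29–24.
Elmhurst vs Kenton: Elmhurst wins 34–19.
Elmhurst vs Fairview: Elmhurst wins 49–4.
Elmhurst vs Glendale: Elmhurst wins 41–12.
Linden vs Brookfield: Brookfield wins 29–24.
Linden vs Kenton: Linden wins 41–12.
Linden vs Fairview: Linden wins 49–4.
Linden vs Glendale: Linden wins 41–12.
Brookfield vs Kenton: Brookfield wins 30–23.
Brookfield vs Fairview: Brookfield wins 38–15.
Brookfield vs Glendale: Glendale wins 32–21.
Kenton vs Fairview: Kenton wins 43–10.
Kenton vs Glendale: Glendale wins 32–21.
Fairview vs Glendale: Glendale wins 39–14.
No candidate beats all others: Elmhurst beats Glendale beats Brookfield beats Elmhurst, a majority cycle.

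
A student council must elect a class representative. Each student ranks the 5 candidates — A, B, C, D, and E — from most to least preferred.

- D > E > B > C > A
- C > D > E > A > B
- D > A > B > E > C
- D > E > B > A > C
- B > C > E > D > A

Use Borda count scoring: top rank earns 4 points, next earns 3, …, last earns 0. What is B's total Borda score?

10

Borda scores:
  A: 0 + 1 + 3 + 1 + 0 = 5
  B: 2 + 0 + 2 + 2 + 4 = 10
  C: 1 + 4 + 0 + 0 + 3 = 8
  D: 4 + 3 + 4 + 4 + 1 = 16
  E: 3 + 2 + 1 + 3 + 2 = 11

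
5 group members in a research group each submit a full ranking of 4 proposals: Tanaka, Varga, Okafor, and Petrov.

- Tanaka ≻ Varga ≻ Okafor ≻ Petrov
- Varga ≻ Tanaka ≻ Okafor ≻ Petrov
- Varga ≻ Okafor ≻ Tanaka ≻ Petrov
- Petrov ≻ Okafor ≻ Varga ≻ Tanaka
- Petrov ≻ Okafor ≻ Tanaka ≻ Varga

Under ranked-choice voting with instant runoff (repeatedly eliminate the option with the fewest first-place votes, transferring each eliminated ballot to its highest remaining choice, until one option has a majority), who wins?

Varga

Round 1: Varga 2, Petrov 2, Tanaka 1, Okafor 0. Okafor has the fewest and is eliminated.
Round 2: Varga 2, Petrov 2, Tanaka 1. Tanaka has the fewest and is eliminated.
Round 3: Varga 3, Petrov 2. Varga has a majority.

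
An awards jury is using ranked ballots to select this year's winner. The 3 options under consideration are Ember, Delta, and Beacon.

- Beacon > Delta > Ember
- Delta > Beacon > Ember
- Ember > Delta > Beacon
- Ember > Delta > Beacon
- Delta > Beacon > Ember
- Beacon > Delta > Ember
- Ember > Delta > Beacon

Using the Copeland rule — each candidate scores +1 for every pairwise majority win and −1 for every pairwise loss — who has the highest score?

Pairwise results:
  Ember vs Delta: Delta wins 4–3.
  Ember vs Beacon: Beacon wins 4–3.
  Delta vs Beacon: Delta wins 5–2.
Copeland scores (wins − losses):
  Ember: 0 − 2 = -2
  Delta: 2 − 0 = 2
  Beacon: 1 − 1 = 0
Delta has the best Copeland score.

Delta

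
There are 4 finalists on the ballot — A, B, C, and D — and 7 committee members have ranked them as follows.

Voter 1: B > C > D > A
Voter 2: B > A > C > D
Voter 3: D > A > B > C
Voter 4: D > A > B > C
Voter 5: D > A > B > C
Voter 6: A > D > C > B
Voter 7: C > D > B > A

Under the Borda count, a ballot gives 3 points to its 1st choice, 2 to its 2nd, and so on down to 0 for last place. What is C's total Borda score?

7

Borda scores:
  A: 0 + 2 + 2 + 2 + 2 + 3 + 0 = 11
  B: 3 + 3 + 1 + 1 + 1 + 0 + 1 = 10
  C: 2 + 1 + 0 + 0 + 0 + 1 + 3 = 7
  D: 1 + 0 + 3 + 3 + 3 + 2 + 2 = 14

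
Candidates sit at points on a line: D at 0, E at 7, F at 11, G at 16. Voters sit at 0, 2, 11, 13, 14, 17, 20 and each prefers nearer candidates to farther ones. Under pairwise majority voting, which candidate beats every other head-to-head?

With single-peaked preferences on a line, the Condorcet winner is the candidate closest to the median voter.
The median voter (position 13) is closest to F at 11.
Check: F vs G — voters closer to F: 4 of 7.

F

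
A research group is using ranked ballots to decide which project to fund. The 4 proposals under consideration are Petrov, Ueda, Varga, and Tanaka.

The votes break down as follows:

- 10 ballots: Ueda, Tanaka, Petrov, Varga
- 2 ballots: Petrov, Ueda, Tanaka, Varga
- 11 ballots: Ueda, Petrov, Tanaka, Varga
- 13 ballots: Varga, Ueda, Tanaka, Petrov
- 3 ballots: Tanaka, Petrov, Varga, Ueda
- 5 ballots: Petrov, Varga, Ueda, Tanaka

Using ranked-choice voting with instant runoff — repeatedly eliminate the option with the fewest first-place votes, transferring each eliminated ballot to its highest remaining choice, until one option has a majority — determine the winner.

Round 1: Ueda 21, Varga 13, Petrov 7, Tanaka 3. Tanaka has the fewest and is eliminated.
Round 2: Ueda 21, Varga 13, Petrov 10. Petrov has the fewest and is eliminated.
Round 3: Ueda 23, Varga 21. Ueda has a majority.

Ueda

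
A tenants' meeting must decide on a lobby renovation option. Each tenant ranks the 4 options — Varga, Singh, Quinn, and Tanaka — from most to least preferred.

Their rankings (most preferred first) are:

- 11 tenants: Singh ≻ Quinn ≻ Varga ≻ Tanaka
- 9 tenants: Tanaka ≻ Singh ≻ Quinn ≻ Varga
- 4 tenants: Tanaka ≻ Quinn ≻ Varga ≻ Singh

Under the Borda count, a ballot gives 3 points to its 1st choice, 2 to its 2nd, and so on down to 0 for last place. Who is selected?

Singh

Borda scores:
  Varga: 11·1 + 9·0 + 4·1 = 15
  Singh: 11·3 + 9·2 + 4·0 = 51
  Quinn: 11·2 + 9·1 + 4·2 = 39
  Tanaka: 11·0 + 9·3 + 4·3 = 39
Singh has the highest total.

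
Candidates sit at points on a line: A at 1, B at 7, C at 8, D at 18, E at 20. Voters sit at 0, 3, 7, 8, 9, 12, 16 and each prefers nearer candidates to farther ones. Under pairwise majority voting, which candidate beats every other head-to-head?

With single-peaked preferences on a line, the Condorcet winner is the candidate closest to the median voter.
The median voter (position 8) is closest to C at 8.
Check: C vs E — voters closer to C: 6 of 7.

C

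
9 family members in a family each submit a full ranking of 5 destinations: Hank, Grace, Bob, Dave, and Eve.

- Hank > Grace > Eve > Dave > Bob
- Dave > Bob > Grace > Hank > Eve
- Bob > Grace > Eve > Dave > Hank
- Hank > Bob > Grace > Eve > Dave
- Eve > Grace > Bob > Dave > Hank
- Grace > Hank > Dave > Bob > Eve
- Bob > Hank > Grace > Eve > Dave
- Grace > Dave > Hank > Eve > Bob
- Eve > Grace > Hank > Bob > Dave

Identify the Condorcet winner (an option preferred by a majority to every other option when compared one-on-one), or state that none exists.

Grace

Head-to-head results (9 voters total):
Hank vs Grace: Grace wins 6–3.
Hank vs Bob: Hank wins 5–4.
Hank vs Dave: Hank wins 5–4.
Hank vs Eve: Hank wins 6–3.
Grace vs Bob: Grace wins 5–4.
Grace vs Dave: Grace wins 8–1.
Grace vs Eve: Grace wins 7–2.
Bob vs Dave: Bob wins 5–4.
Bob vs Eve: Bob wins 5–4.
Dave vs Eve: Eve wins 6–3.
Grace beats each rival — Hank (6–3), Bob (5–4), Dave (8–1), Eve (7–2) — so Grace is the Condorcet winner.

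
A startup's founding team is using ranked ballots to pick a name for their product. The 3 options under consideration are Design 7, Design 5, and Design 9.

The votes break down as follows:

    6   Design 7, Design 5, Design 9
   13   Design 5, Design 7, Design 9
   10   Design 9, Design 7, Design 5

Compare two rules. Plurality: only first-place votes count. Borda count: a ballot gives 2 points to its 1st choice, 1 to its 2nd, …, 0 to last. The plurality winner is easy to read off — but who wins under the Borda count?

Design 7

Plurality first-place counts: Design 7 6, Design 5 13, Design 9 10 → Design 5.
Borda totals: Design 7 35, Design 5 32, Design 9 20 → Design 7.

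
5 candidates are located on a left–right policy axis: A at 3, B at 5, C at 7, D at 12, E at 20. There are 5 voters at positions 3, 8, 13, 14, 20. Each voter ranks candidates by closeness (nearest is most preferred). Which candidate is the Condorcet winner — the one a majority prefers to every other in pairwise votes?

With single-peaked preferences on a line, the Condorcet winner is the candidate closest to the median voter.
The median voter (position 13) is closest to D at 12.
Check: D vs E — voters closer to D: 4 of 5.

D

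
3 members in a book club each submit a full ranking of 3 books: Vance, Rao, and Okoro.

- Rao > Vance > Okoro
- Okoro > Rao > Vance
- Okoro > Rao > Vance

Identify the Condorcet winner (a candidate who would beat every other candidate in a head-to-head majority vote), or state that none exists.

Okoro

Head-to-head results (3 voters total):
Vance vs Rao: Rao wins 3–0.
Vance vs Okoro: Okoro wins 2–1.
Rao vs Okoro: Okoro wins 2–1.
Okoro beats each rival — Vance (2–1), Rao (2–1) — so Okoro is the Condorcet winner.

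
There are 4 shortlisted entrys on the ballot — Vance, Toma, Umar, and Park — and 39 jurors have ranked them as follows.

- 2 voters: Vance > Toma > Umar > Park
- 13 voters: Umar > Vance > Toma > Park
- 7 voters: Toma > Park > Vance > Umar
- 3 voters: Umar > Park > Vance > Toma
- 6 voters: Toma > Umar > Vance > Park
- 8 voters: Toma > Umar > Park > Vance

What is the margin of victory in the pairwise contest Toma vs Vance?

Ballots ranking Toma above Vance: 7+6+8 = 21.
Ballots ranking Vance above Toma: 2+13+3 = 18.
Toma wins 21–18, a margin of 3.

3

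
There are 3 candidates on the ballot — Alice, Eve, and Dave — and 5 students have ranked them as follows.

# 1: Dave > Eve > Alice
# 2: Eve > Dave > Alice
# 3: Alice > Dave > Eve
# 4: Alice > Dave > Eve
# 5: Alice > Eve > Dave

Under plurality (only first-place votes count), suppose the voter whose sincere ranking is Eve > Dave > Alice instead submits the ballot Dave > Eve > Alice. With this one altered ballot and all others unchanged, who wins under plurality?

First-place totals with the altered ballot: Alice 3, Eve 0, Dave 2.
The winner is unchanged: still Alice.

Alice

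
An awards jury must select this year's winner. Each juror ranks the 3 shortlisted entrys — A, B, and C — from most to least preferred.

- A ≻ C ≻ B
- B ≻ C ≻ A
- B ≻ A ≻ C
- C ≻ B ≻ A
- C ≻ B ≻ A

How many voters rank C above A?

Ballots ranking C above A: 3.
Ballots ranking A above C: 2.
So 3 of 5 voters prefer C to A.

3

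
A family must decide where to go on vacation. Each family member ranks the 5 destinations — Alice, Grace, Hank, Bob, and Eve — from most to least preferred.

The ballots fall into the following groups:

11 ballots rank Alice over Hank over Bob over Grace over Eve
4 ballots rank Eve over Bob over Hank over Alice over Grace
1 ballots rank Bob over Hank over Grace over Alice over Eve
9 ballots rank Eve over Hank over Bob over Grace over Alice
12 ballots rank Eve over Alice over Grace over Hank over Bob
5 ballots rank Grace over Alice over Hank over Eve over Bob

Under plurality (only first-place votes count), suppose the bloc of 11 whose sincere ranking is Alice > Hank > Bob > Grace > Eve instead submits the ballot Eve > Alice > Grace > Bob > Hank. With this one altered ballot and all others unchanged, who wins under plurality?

Eve

First-place totals with the altered ballot: Alice 0, Grace 5, Hank 0, Bob 1, Eve 36.
The winner is unchanged: still Eve.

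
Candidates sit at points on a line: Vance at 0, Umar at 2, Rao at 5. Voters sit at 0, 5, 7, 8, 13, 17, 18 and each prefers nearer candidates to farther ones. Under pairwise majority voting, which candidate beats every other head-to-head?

Rao

With single-peaked preferences on a line, the Condorcet winner is the candidate closest to the median voter.
The median voter (position 8) is closest to Rao at 5.
Check: Rao vs Vance — voters closer to Rao: 6 of 7.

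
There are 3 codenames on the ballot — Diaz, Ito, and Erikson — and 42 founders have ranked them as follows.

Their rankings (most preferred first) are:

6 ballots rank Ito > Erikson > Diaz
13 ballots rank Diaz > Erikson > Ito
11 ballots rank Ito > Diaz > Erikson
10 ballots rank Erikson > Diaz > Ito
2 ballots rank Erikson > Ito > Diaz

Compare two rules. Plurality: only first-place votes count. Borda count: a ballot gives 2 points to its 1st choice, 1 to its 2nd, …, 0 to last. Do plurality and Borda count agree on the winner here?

Plurality first-place counts: Diaz 13, Ito 17, Erikson 12 → Ito.
Borda totals: Diaz 47, Ito 36, Erikson 43 → Diaz.
The two rules disagree: plurality picks Ito, Borda picks Diaz.

No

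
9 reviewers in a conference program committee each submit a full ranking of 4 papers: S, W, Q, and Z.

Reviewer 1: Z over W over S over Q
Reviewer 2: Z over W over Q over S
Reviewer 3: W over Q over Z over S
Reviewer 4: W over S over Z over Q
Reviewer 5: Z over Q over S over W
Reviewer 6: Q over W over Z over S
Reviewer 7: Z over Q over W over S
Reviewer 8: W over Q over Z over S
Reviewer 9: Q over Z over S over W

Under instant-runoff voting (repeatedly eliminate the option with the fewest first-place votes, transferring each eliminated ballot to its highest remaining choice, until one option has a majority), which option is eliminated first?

Round 1: Z 4, W 3, Q 2, S 0. S has the fewest and is eliminated.
Round 2: Z 4, W 3, Q 2. Q has the fewest and is eliminated.
Round 3: Z 5, W 4. Z has a majority.

S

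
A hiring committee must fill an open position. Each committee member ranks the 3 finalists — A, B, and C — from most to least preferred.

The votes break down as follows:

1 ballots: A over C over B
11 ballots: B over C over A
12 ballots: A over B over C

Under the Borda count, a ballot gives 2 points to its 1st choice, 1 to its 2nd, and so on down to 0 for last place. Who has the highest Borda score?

B

Borda scores:
  A: 2 + 11·0 + 12·2 = 26
  B: 0 + 11·2 + 12·1 = 34
  C: 1 + 11·1 + 12·0 = 12
B has the highest total.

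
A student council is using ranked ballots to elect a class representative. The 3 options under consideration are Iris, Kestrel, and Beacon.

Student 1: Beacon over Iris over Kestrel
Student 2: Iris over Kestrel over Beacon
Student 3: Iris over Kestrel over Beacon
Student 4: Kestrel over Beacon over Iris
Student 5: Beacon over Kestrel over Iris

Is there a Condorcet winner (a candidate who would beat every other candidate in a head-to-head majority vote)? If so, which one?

Head-to-head results (5 voters total):
Iris vs Kestrel: Iris wins 3–2.
Iris vs Beacon: Beacon wins 3–2.
Kestrel vs Beacon: Kestrel wins 3–2.
No candidate beats all others: Iris beats Kestrel beats Beacon beats Iris, a majority cycle.

There is no Condorcet winner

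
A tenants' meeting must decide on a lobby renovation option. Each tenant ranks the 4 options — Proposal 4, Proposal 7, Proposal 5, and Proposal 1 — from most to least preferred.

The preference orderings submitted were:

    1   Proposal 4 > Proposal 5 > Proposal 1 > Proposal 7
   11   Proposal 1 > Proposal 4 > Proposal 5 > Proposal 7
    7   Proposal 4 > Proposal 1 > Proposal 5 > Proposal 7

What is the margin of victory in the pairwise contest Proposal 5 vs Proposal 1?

17

Ballots ranking Proposal 5 above Proposal 1: 1.
Ballots ranking Proposal 1 above Proposal 5: 11+7 = 18.
Proposal 1 wins 18–1, a margin of 17.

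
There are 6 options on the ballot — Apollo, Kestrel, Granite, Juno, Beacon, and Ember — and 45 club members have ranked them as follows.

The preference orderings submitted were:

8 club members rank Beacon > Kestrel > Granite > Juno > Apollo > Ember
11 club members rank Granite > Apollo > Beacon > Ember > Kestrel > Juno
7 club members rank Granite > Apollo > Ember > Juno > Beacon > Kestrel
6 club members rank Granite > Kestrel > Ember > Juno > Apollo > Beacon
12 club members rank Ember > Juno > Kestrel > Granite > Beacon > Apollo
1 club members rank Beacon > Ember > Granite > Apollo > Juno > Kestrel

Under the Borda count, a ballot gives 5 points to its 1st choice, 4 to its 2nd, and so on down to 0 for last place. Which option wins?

Borda scores:
  Apollo: 8·1 + 11·4 + 7·4 + 6·1 + 12·0 + 2 = 88
  Kestrel: 8·4 + 11·1 + 7·0 + 6·4 + 12·3 + 0 = 103
  Granite: 8·3 + 11·5 + 7·5 + 6·5 + 12·2 + 3 = 171
  Juno: 8·2 + 11·0 + 7·2 + 6·2 + 12·4 + 1 = 91
  Beacon: 8·5 + 11·3 + 7·1 + 6·0 + 12·1 + 5 = 97
  Ember: 8·0 + 11·2 + 7·3 + 6·3 + 12·5 + 4 = 125
Granite has the highest total.

Granite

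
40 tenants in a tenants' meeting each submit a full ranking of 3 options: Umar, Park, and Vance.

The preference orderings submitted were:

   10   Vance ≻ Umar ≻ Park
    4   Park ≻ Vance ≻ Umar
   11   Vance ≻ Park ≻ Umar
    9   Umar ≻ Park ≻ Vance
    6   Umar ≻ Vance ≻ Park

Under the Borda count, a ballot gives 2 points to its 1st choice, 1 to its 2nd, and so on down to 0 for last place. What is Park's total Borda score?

Borda scores:
  Umar: 10·1 + 4·0 + 11·0 + 9·2 + 6·2 = 40
  Park: 10·0 + 4·2 + 11·1 + 9·1 + 6·0 = 28
  Vance: 10·2 + 4·1 + 11·2 + 9·0 + 6·1 = 52

28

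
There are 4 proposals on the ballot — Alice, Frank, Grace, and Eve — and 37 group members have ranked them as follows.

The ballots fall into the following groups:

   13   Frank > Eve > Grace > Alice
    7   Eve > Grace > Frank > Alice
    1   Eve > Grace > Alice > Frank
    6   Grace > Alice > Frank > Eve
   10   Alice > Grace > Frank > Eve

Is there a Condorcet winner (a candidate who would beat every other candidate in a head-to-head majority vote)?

No

Head-to-head results (37 voters total):
Alice vs Frank: Frank wins 20–17.
Alice vs Grace: Grace wins 27–10.
Alice vs Eve: Eve wins 21–16.
Frank vs Grace: Grace wins 24–13.
Frank vs Eve: Frank wins 29–8.
Grace vs Eve: Eve wins 21–16.
No candidate beats all others: Frank beats Eve beats Grace beats Frank, a majority cycle.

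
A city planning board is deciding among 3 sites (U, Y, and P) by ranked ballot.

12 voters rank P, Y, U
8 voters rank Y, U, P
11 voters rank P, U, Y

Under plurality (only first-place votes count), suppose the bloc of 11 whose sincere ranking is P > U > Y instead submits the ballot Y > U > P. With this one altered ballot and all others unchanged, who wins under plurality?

First-place totals with the altered ballot: U 0, Y 19, P 12.
The switch changes the winner from P to Y.

Y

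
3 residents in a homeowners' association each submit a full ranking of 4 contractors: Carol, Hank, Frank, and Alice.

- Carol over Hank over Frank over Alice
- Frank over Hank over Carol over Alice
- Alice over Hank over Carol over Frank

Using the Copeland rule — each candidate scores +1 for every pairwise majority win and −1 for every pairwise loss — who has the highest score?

Pairwise results:
  Carol vs Hank: Hank wins 2–1.
  Carol vs Frank: Carol wins 2–1.
  Carol vs Alice: Carol wins 2–1.
  Hank vs Frank: Hank wins 2–1.
  Hank vs Alice: Hank wins 2–1.
  Frank vs Alice: Frank wins 2–1.
Copeland scores (wins − losses):
  Carol: 2 − 1 = 1
  Hank: 3 − 0 = 3
  Frank: 1 − 2 = -1
  Alice: 0 − 3 = -3
Hank has the best Copeland score.

Hank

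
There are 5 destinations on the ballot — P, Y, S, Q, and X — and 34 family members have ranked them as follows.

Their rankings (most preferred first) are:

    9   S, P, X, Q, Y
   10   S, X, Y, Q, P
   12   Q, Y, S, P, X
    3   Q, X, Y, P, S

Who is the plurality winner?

S

First-place vote totals:
  P: 0
  Y: 0
  S: 19
  Q: 15
  X: 0
S has the most first-place votes.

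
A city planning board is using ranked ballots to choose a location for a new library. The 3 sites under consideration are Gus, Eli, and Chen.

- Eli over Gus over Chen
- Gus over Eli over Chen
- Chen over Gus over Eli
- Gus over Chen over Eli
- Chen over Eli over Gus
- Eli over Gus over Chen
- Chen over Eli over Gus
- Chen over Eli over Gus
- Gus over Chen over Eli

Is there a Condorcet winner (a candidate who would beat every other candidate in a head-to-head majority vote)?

Head-to-head results (9 voters total):
Gus vs Eli: Eli wins 5–4.
Gus vs Chen: Gus wins 5–4.
Eli vs Chen: Chen wins 6–3.
No candidate beats all others: Gus beats Chen beats Eli beats Gus, a majority cycle.

No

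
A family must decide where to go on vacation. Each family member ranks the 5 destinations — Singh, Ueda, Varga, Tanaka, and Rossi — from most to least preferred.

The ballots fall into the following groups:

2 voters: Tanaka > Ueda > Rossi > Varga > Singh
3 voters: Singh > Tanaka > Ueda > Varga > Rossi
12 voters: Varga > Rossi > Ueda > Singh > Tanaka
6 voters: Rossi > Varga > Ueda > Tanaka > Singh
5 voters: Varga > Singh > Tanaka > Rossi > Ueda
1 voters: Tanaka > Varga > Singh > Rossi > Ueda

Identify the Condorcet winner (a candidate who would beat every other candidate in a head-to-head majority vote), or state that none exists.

Varga

Head-to-head results (29 voters total):
Singh vs Ueda: Ueda wins 20–9.
Singh vs Varga: Varga wins 26–3.
Singh vs Tanaka: Singh wins 20–9.
Singh vs Rossi: Rossi wins 20–9.
Ueda vs Varga: Varga wins 24–5.
Ueda vs Tanaka: Ueda wins 18–11.
Ueda vs Rossi: Rossi wins 24–5.
Varga vs Tanaka: Varga wins 23–6.
Varga vs Rossi: Varga wins 21–8.
Tanaka vs Rossi: Rossi wins 18–11.
Varga beats each rival — Singh (26–3), Ueda (24–5), Tanaka (23–6), Rossi (21–8) — so Varga is the Condorcet winner.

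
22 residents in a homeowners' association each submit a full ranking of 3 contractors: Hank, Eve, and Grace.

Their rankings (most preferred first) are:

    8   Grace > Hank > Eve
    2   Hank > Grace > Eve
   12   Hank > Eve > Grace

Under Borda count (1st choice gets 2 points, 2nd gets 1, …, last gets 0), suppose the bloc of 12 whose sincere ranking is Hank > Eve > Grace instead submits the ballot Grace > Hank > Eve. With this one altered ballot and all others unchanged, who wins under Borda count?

Borda totals with the altered ballot: Hank 24, Eve 0, Grace 42.
The switch changes the winner from Hank to Grace.

Grace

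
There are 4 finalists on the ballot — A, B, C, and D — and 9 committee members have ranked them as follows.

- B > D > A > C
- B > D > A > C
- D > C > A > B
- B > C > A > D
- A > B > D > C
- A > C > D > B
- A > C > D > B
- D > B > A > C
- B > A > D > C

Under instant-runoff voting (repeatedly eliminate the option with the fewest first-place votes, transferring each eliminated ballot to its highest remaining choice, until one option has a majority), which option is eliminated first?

Round 1: B 4, A 3, D 2, C 0. C has the fewest and is eliminated.
Round 2: B 4, A 3, D 2. D has the fewest and is eliminated.
Round 3: B 5, A 4. B has a majority.

C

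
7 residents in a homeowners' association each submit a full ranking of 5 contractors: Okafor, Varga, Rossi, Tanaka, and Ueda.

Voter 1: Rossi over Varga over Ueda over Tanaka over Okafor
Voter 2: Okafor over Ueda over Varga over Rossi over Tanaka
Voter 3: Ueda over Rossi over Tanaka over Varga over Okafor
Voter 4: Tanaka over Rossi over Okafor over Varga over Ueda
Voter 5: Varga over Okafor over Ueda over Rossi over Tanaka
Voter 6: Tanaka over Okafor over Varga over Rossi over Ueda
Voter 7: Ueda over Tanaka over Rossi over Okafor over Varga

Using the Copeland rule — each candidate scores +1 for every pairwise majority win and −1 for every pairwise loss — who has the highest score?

Pairwise results:
  Okafor vs Varga: Okafor wins 4–3.
  Okafor vs Rossi: Rossi wins 4–3.
  Okafor vs Tanaka: Tanaka wins 5–2.
  Okafor vs Ueda: Okafor wins 4–3.
  Varga vs Rossi: Rossi wins 4–3.
  Varga vs Tanaka: Tanaka wins 4–3.
  Varga vs Ueda: Varga wins 4–3.
  Rossi vs Tanaka: Rossi wins 4–3.
  Rossi vs Ueda: Ueda wins 4–3.
  Tanaka vs Ueda: Ueda wins 5–2.
Copeland scores (wins − losses):
  Okafor: 2 − 2 = 0
  Varga: 1 − 3 = -2
  Rossi: 3 − 1 = 2
  Tanaka: 2 − 2 = 0
  Ueda: 2 − 2 = 0
Rossi has the best Copeland score.

Rossi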